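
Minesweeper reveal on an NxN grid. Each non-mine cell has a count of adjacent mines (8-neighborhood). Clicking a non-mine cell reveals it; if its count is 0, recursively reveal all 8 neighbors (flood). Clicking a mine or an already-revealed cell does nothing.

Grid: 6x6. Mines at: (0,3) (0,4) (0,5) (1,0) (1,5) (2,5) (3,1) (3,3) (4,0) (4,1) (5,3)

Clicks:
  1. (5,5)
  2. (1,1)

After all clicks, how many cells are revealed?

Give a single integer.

Answer: 7

Derivation:
Click 1 (5,5) count=0: revealed 6 new [(3,4) (3,5) (4,4) (4,5) (5,4) (5,5)] -> total=6
Click 2 (1,1) count=1: revealed 1 new [(1,1)] -> total=7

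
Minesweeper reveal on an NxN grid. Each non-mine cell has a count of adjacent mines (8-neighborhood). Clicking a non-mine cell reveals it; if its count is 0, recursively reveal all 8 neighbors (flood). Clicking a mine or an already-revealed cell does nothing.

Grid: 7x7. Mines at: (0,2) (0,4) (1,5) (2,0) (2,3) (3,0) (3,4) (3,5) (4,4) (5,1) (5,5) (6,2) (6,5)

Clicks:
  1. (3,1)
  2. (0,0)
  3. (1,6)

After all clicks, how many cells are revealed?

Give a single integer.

Answer: 6

Derivation:
Click 1 (3,1) count=2: revealed 1 new [(3,1)] -> total=1
Click 2 (0,0) count=0: revealed 4 new [(0,0) (0,1) (1,0) (1,1)] -> total=5
Click 3 (1,6) count=1: revealed 1 new [(1,6)] -> total=6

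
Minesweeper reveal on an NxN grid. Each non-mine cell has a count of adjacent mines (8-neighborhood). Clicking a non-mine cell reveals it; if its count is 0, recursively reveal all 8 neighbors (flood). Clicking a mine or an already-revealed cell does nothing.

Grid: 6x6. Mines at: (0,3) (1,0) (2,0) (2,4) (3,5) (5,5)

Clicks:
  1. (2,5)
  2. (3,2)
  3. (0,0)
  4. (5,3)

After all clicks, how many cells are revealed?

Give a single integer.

Answer: 23

Derivation:
Click 1 (2,5) count=2: revealed 1 new [(2,5)] -> total=1
Click 2 (3,2) count=0: revealed 21 new [(1,1) (1,2) (1,3) (2,1) (2,2) (2,3) (3,0) (3,1) (3,2) (3,3) (3,4) (4,0) (4,1) (4,2) (4,3) (4,4) (5,0) (5,1) (5,2) (5,3) (5,4)] -> total=22
Click 3 (0,0) count=1: revealed 1 new [(0,0)] -> total=23
Click 4 (5,3) count=0: revealed 0 new [(none)] -> total=23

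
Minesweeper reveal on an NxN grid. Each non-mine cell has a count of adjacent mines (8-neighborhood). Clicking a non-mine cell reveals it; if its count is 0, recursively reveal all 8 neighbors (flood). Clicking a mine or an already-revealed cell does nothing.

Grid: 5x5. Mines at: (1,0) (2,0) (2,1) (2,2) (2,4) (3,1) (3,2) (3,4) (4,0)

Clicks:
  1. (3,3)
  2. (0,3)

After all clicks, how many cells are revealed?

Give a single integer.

Click 1 (3,3) count=4: revealed 1 new [(3,3)] -> total=1
Click 2 (0,3) count=0: revealed 8 new [(0,1) (0,2) (0,3) (0,4) (1,1) (1,2) (1,3) (1,4)] -> total=9

Answer: 9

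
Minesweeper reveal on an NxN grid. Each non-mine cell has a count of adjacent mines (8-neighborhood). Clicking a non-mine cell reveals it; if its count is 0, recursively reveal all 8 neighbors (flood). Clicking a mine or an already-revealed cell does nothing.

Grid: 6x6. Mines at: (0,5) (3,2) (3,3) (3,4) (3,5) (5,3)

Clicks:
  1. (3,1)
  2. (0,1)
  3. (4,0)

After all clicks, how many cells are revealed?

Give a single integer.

Click 1 (3,1) count=1: revealed 1 new [(3,1)] -> total=1
Click 2 (0,1) count=0: revealed 22 new [(0,0) (0,1) (0,2) (0,3) (0,4) (1,0) (1,1) (1,2) (1,3) (1,4) (2,0) (2,1) (2,2) (2,3) (2,4) (3,0) (4,0) (4,1) (4,2) (5,0) (5,1) (5,2)] -> total=23
Click 3 (4,0) count=0: revealed 0 new [(none)] -> total=23

Answer: 23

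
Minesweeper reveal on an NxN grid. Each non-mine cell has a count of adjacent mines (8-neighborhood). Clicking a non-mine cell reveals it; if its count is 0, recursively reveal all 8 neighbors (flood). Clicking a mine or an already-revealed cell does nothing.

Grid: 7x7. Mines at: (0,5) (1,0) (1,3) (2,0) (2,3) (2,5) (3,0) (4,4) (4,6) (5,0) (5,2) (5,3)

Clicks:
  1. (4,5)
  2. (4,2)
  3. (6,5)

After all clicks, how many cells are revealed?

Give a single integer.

Answer: 8

Derivation:
Click 1 (4,5) count=2: revealed 1 new [(4,5)] -> total=1
Click 2 (4,2) count=2: revealed 1 new [(4,2)] -> total=2
Click 3 (6,5) count=0: revealed 6 new [(5,4) (5,5) (5,6) (6,4) (6,5) (6,6)] -> total=8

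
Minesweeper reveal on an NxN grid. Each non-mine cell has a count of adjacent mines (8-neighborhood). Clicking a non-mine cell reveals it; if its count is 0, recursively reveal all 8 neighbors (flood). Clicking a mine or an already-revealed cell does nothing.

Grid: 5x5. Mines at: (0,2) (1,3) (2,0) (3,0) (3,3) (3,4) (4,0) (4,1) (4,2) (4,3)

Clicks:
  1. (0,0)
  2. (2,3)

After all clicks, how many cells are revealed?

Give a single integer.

Click 1 (0,0) count=0: revealed 4 new [(0,0) (0,1) (1,0) (1,1)] -> total=4
Click 2 (2,3) count=3: revealed 1 new [(2,3)] -> total=5

Answer: 5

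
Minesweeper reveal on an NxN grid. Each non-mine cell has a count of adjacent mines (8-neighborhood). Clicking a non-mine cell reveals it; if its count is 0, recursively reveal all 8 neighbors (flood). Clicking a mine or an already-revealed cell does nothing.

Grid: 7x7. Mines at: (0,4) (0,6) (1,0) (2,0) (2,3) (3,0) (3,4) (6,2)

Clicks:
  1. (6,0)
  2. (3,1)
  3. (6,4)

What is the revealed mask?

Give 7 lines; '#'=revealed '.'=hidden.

Click 1 (6,0) count=0: revealed 6 new [(4,0) (4,1) (5,0) (5,1) (6,0) (6,1)] -> total=6
Click 2 (3,1) count=2: revealed 1 new [(3,1)] -> total=7
Click 3 (6,4) count=0: revealed 18 new [(1,5) (1,6) (2,5) (2,6) (3,5) (3,6) (4,3) (4,4) (4,5) (4,6) (5,3) (5,4) (5,5) (5,6) (6,3) (6,4) (6,5) (6,6)] -> total=25

Answer: .......
.....##
.....##
.#...##
##.####
##.####
##.####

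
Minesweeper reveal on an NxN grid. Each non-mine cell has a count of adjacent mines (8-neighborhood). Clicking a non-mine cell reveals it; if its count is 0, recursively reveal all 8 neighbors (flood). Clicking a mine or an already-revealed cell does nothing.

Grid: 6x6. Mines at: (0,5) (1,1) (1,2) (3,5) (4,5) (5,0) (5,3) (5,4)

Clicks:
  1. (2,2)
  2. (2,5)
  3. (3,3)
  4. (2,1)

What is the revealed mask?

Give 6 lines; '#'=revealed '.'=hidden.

Click 1 (2,2) count=2: revealed 1 new [(2,2)] -> total=1
Click 2 (2,5) count=1: revealed 1 new [(2,5)] -> total=2
Click 3 (3,3) count=0: revealed 14 new [(2,0) (2,1) (2,3) (2,4) (3,0) (3,1) (3,2) (3,3) (3,4) (4,0) (4,1) (4,2) (4,3) (4,4)] -> total=16
Click 4 (2,1) count=2: revealed 0 new [(none)] -> total=16

Answer: ......
......
######
#####.
#####.
......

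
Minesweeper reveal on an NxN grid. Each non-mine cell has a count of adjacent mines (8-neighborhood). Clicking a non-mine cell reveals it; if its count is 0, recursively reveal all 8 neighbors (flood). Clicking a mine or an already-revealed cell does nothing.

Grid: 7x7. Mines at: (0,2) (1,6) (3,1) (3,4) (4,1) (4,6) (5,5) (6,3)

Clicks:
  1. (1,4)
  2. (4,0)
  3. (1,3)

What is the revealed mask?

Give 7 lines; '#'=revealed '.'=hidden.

Answer: ...###.
...###.
...###.
.......
#......
.......
.......

Derivation:
Click 1 (1,4) count=0: revealed 9 new [(0,3) (0,4) (0,5) (1,3) (1,4) (1,5) (2,3) (2,4) (2,5)] -> total=9
Click 2 (4,0) count=2: revealed 1 new [(4,0)] -> total=10
Click 3 (1,3) count=1: revealed 0 new [(none)] -> total=10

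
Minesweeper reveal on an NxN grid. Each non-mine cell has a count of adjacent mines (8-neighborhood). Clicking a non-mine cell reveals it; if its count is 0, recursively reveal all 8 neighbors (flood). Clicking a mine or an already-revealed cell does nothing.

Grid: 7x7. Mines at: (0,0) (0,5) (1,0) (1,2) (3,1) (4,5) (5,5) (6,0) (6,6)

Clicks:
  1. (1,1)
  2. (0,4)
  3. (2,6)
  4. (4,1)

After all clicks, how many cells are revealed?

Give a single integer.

Answer: 28

Derivation:
Click 1 (1,1) count=3: revealed 1 new [(1,1)] -> total=1
Click 2 (0,4) count=1: revealed 1 new [(0,4)] -> total=2
Click 3 (2,6) count=0: revealed 26 new [(1,3) (1,4) (1,5) (1,6) (2,2) (2,3) (2,4) (2,5) (2,6) (3,2) (3,3) (3,4) (3,5) (3,6) (4,1) (4,2) (4,3) (4,4) (5,1) (5,2) (5,3) (5,4) (6,1) (6,2) (6,3) (6,4)] -> total=28
Click 4 (4,1) count=1: revealed 0 new [(none)] -> total=28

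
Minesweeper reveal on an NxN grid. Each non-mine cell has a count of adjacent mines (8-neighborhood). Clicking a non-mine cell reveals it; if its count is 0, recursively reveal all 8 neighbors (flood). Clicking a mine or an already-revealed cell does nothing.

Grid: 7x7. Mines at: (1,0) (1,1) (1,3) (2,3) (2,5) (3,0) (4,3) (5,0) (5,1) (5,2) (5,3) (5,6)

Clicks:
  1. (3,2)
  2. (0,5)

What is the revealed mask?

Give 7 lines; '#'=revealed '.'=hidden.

Click 1 (3,2) count=2: revealed 1 new [(3,2)] -> total=1
Click 2 (0,5) count=0: revealed 6 new [(0,4) (0,5) (0,6) (1,4) (1,5) (1,6)] -> total=7

Answer: ....###
....###
.......
..#....
.......
.......
.......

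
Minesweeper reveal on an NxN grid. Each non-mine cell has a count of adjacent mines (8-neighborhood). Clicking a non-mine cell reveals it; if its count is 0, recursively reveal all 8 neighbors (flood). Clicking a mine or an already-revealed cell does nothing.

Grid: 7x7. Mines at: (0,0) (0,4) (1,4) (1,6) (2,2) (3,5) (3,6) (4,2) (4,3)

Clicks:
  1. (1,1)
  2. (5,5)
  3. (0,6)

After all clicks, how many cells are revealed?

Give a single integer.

Click 1 (1,1) count=2: revealed 1 new [(1,1)] -> total=1
Click 2 (5,5) count=0: revealed 24 new [(1,0) (2,0) (2,1) (3,0) (3,1) (4,0) (4,1) (4,4) (4,5) (4,6) (5,0) (5,1) (5,2) (5,3) (5,4) (5,5) (5,6) (6,0) (6,1) (6,2) (6,3) (6,4) (6,5) (6,6)] -> total=25
Click 3 (0,6) count=1: revealed 1 new [(0,6)] -> total=26

Answer: 26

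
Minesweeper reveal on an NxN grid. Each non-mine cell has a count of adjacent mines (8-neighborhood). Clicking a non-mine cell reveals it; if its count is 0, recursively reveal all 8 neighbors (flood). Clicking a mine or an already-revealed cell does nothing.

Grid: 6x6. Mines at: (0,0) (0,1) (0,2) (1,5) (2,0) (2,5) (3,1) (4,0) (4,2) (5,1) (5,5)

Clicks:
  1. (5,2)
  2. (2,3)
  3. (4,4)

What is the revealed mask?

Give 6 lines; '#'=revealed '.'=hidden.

Click 1 (5,2) count=2: revealed 1 new [(5,2)] -> total=1
Click 2 (2,3) count=0: revealed 9 new [(1,2) (1,3) (1,4) (2,2) (2,3) (2,4) (3,2) (3,3) (3,4)] -> total=10
Click 3 (4,4) count=1: revealed 1 new [(4,4)] -> total=11

Answer: ......
..###.
..###.
..###.
....#.
..#...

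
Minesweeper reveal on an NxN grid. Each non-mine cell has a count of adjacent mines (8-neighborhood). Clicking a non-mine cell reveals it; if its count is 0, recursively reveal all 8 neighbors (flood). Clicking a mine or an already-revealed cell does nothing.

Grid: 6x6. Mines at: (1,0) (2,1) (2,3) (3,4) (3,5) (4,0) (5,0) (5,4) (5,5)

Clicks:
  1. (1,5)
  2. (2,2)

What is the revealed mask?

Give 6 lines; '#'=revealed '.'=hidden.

Answer: .#####
.#####
..#.##
......
......
......

Derivation:
Click 1 (1,5) count=0: revealed 12 new [(0,1) (0,2) (0,3) (0,4) (0,5) (1,1) (1,2) (1,3) (1,4) (1,5) (2,4) (2,5)] -> total=12
Click 2 (2,2) count=2: revealed 1 new [(2,2)] -> total=13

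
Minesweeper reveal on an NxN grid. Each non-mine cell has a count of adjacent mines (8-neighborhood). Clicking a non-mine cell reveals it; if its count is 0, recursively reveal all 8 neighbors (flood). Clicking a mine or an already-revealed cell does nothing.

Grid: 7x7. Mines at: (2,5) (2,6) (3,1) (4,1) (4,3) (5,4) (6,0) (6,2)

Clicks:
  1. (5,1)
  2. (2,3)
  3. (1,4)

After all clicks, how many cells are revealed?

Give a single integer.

Answer: 23

Derivation:
Click 1 (5,1) count=3: revealed 1 new [(5,1)] -> total=1
Click 2 (2,3) count=0: revealed 22 new [(0,0) (0,1) (0,2) (0,3) (0,4) (0,5) (0,6) (1,0) (1,1) (1,2) (1,3) (1,4) (1,5) (1,6) (2,0) (2,1) (2,2) (2,3) (2,4) (3,2) (3,3) (3,4)] -> total=23
Click 3 (1,4) count=1: revealed 0 new [(none)] -> total=23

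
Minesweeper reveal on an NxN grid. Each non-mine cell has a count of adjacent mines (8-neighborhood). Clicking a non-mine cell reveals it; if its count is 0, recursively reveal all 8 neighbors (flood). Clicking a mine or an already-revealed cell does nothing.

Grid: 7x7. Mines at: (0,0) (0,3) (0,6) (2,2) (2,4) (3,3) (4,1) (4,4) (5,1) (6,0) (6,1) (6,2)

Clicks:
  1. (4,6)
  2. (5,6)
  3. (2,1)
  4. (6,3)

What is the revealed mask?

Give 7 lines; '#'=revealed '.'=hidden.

Click 1 (4,6) count=0: revealed 16 new [(1,5) (1,6) (2,5) (2,6) (3,5) (3,6) (4,5) (4,6) (5,3) (5,4) (5,5) (5,6) (6,3) (6,4) (6,5) (6,6)] -> total=16
Click 2 (5,6) count=0: revealed 0 new [(none)] -> total=16
Click 3 (2,1) count=1: revealed 1 new [(2,1)] -> total=17
Click 4 (6,3) count=1: revealed 0 new [(none)] -> total=17

Answer: .......
.....##
.#...##
.....##
.....##
...####
...####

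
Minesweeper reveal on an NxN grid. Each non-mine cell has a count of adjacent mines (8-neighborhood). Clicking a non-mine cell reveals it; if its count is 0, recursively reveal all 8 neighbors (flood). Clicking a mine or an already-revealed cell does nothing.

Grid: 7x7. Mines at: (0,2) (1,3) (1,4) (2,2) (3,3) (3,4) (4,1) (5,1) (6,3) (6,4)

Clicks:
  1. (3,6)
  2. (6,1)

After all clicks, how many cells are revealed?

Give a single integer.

Click 1 (3,6) count=0: revealed 14 new [(0,5) (0,6) (1,5) (1,6) (2,5) (2,6) (3,5) (3,6) (4,5) (4,6) (5,5) (5,6) (6,5) (6,6)] -> total=14
Click 2 (6,1) count=1: revealed 1 new [(6,1)] -> total=15

Answer: 15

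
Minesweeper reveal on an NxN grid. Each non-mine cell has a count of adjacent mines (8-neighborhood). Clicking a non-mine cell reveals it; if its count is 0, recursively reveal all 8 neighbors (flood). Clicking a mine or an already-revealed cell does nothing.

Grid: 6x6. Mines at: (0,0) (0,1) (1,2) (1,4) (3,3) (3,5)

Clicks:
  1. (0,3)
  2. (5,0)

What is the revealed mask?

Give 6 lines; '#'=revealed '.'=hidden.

Answer: ...#..
##....
###...
###...
######
######

Derivation:
Click 1 (0,3) count=2: revealed 1 new [(0,3)] -> total=1
Click 2 (5,0) count=0: revealed 20 new [(1,0) (1,1) (2,0) (2,1) (2,2) (3,0) (3,1) (3,2) (4,0) (4,1) (4,2) (4,3) (4,4) (4,5) (5,0) (5,1) (5,2) (5,3) (5,4) (5,5)] -> total=21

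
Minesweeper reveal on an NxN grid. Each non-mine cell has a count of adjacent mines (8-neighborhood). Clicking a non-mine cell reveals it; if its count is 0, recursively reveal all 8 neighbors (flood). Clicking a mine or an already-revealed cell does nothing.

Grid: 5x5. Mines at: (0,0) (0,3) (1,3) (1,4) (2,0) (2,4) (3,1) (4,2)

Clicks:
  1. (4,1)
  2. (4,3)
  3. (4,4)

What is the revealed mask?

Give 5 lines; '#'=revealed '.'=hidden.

Click 1 (4,1) count=2: revealed 1 new [(4,1)] -> total=1
Click 2 (4,3) count=1: revealed 1 new [(4,3)] -> total=2
Click 3 (4,4) count=0: revealed 3 new [(3,3) (3,4) (4,4)] -> total=5

Answer: .....
.....
.....
...##
.#.##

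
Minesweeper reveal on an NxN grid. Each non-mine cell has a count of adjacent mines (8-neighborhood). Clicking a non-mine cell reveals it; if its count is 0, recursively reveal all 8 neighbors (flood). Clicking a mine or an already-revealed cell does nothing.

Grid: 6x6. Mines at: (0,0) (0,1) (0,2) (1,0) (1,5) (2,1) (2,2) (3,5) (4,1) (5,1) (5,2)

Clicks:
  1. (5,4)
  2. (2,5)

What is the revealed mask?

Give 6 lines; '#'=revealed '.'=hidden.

Click 1 (5,4) count=0: revealed 6 new [(4,3) (4,4) (4,5) (5,3) (5,4) (5,5)] -> total=6
Click 2 (2,5) count=2: revealed 1 new [(2,5)] -> total=7

Answer: ......
......
.....#
......
...###
...###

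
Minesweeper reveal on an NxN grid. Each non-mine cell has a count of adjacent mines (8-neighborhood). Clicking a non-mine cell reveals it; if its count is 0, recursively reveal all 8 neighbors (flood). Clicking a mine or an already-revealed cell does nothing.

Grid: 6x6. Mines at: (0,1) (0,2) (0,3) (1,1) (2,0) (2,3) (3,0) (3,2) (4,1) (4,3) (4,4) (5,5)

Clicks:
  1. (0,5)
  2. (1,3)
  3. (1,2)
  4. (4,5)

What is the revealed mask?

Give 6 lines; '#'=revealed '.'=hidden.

Click 1 (0,5) count=0: revealed 8 new [(0,4) (0,5) (1,4) (1,5) (2,4) (2,5) (3,4) (3,5)] -> total=8
Click 2 (1,3) count=3: revealed 1 new [(1,3)] -> total=9
Click 3 (1,2) count=5: revealed 1 new [(1,2)] -> total=10
Click 4 (4,5) count=2: revealed 1 new [(4,5)] -> total=11

Answer: ....##
..####
....##
....##
.....#
......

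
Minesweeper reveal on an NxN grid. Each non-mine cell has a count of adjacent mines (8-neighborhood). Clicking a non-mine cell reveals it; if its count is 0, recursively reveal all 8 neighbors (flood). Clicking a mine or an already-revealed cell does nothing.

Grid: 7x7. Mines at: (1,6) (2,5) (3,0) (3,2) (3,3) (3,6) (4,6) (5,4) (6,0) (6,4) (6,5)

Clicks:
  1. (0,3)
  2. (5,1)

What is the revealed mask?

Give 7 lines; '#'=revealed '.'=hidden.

Answer: ######.
######.
#####..
.......
.......
.#.....
.......

Derivation:
Click 1 (0,3) count=0: revealed 17 new [(0,0) (0,1) (0,2) (0,3) (0,4) (0,5) (1,0) (1,1) (1,2) (1,3) (1,4) (1,5) (2,0) (2,1) (2,2) (2,3) (2,4)] -> total=17
Click 2 (5,1) count=1: revealed 1 new [(5,1)] -> total=18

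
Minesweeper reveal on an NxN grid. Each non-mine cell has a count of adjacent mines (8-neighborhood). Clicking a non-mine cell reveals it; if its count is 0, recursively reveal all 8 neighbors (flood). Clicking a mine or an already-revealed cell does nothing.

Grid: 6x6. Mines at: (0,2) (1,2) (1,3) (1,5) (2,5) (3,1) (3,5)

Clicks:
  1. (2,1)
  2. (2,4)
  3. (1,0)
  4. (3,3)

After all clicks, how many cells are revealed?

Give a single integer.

Answer: 24

Derivation:
Click 1 (2,1) count=2: revealed 1 new [(2,1)] -> total=1
Click 2 (2,4) count=4: revealed 1 new [(2,4)] -> total=2
Click 3 (1,0) count=0: revealed 5 new [(0,0) (0,1) (1,0) (1,1) (2,0)] -> total=7
Click 4 (3,3) count=0: revealed 17 new [(2,2) (2,3) (3,2) (3,3) (3,4) (4,0) (4,1) (4,2) (4,3) (4,4) (4,5) (5,0) (5,1) (5,2) (5,3) (5,4) (5,5)] -> total=24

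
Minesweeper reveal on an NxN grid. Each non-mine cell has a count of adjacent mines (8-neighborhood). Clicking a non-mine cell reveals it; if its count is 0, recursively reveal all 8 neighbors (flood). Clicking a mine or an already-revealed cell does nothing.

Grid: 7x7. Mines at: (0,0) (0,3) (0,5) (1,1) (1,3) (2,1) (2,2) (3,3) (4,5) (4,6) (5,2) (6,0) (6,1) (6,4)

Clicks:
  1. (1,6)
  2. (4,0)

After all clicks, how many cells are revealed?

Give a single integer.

Answer: 7

Derivation:
Click 1 (1,6) count=1: revealed 1 new [(1,6)] -> total=1
Click 2 (4,0) count=0: revealed 6 new [(3,0) (3,1) (4,0) (4,1) (5,0) (5,1)] -> total=7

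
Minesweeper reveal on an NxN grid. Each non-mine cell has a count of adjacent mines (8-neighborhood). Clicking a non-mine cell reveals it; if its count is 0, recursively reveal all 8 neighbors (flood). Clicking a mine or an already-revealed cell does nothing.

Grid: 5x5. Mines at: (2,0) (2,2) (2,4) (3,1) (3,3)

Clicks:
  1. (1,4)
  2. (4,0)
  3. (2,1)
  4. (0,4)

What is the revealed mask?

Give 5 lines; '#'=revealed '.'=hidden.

Answer: #####
#####
.#...
.....
#....

Derivation:
Click 1 (1,4) count=1: revealed 1 new [(1,4)] -> total=1
Click 2 (4,0) count=1: revealed 1 new [(4,0)] -> total=2
Click 3 (2,1) count=3: revealed 1 new [(2,1)] -> total=3
Click 4 (0,4) count=0: revealed 9 new [(0,0) (0,1) (0,2) (0,3) (0,4) (1,0) (1,1) (1,2) (1,3)] -> total=12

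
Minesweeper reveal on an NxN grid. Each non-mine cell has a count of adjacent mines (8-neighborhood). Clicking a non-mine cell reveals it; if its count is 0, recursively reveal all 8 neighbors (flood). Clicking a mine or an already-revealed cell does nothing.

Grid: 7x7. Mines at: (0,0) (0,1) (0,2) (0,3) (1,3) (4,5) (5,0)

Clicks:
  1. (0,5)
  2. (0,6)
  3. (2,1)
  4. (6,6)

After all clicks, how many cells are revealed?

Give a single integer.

Answer: 40

Derivation:
Click 1 (0,5) count=0: revealed 12 new [(0,4) (0,5) (0,6) (1,4) (1,5) (1,6) (2,4) (2,5) (2,6) (3,4) (3,5) (3,6)] -> total=12
Click 2 (0,6) count=0: revealed 0 new [(none)] -> total=12
Click 3 (2,1) count=0: revealed 28 new [(1,0) (1,1) (1,2) (2,0) (2,1) (2,2) (2,3) (3,0) (3,1) (3,2) (3,3) (4,0) (4,1) (4,2) (4,3) (4,4) (5,1) (5,2) (5,3) (5,4) (5,5) (5,6) (6,1) (6,2) (6,3) (6,4) (6,5) (6,6)] -> total=40
Click 4 (6,6) count=0: revealed 0 new [(none)] -> total=40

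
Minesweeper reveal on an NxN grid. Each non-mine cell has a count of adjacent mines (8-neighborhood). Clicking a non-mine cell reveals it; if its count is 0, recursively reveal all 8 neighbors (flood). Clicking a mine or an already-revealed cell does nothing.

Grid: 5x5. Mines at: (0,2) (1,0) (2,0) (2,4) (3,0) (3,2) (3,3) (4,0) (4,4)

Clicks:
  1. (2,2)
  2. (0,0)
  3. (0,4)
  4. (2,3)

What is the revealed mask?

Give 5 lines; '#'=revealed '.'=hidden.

Click 1 (2,2) count=2: revealed 1 new [(2,2)] -> total=1
Click 2 (0,0) count=1: revealed 1 new [(0,0)] -> total=2
Click 3 (0,4) count=0: revealed 4 new [(0,3) (0,4) (1,3) (1,4)] -> total=6
Click 4 (2,3) count=3: revealed 1 new [(2,3)] -> total=7

Answer: #..##
...##
..##.
.....
.....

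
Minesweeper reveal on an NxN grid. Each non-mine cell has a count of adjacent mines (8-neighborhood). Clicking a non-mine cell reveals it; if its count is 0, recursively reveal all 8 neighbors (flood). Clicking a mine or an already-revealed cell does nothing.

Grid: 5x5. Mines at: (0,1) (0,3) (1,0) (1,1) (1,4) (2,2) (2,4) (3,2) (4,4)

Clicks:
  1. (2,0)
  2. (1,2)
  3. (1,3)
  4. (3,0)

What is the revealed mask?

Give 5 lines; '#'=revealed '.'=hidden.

Answer: .....
..##.
##...
##...
##...

Derivation:
Click 1 (2,0) count=2: revealed 1 new [(2,0)] -> total=1
Click 2 (1,2) count=4: revealed 1 new [(1,2)] -> total=2
Click 3 (1,3) count=4: revealed 1 new [(1,3)] -> total=3
Click 4 (3,0) count=0: revealed 5 new [(2,1) (3,0) (3,1) (4,0) (4,1)] -> total=8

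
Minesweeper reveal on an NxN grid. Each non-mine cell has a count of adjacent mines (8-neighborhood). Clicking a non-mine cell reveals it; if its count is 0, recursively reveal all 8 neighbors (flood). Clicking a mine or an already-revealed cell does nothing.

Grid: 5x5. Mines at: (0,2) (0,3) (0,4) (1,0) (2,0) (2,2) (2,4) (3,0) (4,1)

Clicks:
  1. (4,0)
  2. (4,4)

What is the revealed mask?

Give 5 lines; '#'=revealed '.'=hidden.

Click 1 (4,0) count=2: revealed 1 new [(4,0)] -> total=1
Click 2 (4,4) count=0: revealed 6 new [(3,2) (3,3) (3,4) (4,2) (4,3) (4,4)] -> total=7

Answer: .....
.....
.....
..###
#.###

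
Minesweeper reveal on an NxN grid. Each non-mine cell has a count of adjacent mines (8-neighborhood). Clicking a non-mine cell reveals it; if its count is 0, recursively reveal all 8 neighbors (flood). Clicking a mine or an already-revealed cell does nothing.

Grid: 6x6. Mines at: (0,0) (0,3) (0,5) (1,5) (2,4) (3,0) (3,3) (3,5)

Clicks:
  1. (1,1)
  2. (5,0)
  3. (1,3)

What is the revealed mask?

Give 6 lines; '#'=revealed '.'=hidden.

Answer: ......
.#.#..
......
......
######
######

Derivation:
Click 1 (1,1) count=1: revealed 1 new [(1,1)] -> total=1
Click 2 (5,0) count=0: revealed 12 new [(4,0) (4,1) (4,2) (4,3) (4,4) (4,5) (5,0) (5,1) (5,2) (5,3) (5,4) (5,5)] -> total=13
Click 3 (1,3) count=2: revealed 1 new [(1,3)] -> total=14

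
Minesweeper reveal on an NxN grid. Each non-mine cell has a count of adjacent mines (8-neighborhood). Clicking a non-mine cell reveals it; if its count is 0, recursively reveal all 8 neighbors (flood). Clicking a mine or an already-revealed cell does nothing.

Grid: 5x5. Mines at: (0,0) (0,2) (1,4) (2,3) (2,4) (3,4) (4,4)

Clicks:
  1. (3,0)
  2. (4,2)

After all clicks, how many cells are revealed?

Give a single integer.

Answer: 14

Derivation:
Click 1 (3,0) count=0: revealed 14 new [(1,0) (1,1) (1,2) (2,0) (2,1) (2,2) (3,0) (3,1) (3,2) (3,3) (4,0) (4,1) (4,2) (4,3)] -> total=14
Click 2 (4,2) count=0: revealed 0 new [(none)] -> total=14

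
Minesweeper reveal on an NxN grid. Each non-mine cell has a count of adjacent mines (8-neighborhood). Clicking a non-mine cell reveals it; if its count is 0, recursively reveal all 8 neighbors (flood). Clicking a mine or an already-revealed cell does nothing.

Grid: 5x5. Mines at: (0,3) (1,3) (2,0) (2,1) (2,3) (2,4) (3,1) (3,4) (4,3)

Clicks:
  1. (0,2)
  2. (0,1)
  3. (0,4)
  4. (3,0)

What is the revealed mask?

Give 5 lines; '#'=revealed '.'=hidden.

Click 1 (0,2) count=2: revealed 1 new [(0,2)] -> total=1
Click 2 (0,1) count=0: revealed 5 new [(0,0) (0,1) (1,0) (1,1) (1,2)] -> total=6
Click 3 (0,4) count=2: revealed 1 new [(0,4)] -> total=7
Click 4 (3,0) count=3: revealed 1 new [(3,0)] -> total=8

Answer: ###.#
###..
.....
#....
.....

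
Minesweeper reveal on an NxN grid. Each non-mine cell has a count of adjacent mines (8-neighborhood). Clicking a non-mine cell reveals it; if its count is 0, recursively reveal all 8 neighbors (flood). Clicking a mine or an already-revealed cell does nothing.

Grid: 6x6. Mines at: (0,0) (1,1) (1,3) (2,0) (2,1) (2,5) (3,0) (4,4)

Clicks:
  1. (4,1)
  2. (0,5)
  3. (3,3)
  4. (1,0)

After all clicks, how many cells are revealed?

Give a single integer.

Click 1 (4,1) count=1: revealed 1 new [(4,1)] -> total=1
Click 2 (0,5) count=0: revealed 4 new [(0,4) (0,5) (1,4) (1,5)] -> total=5
Click 3 (3,3) count=1: revealed 1 new [(3,3)] -> total=6
Click 4 (1,0) count=4: revealed 1 new [(1,0)] -> total=7

Answer: 7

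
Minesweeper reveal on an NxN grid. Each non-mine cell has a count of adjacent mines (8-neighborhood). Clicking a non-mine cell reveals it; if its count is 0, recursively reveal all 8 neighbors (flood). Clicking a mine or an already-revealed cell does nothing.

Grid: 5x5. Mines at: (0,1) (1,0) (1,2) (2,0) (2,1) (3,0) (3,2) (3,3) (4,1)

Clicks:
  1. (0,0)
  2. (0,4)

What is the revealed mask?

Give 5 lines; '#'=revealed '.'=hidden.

Click 1 (0,0) count=2: revealed 1 new [(0,0)] -> total=1
Click 2 (0,4) count=0: revealed 6 new [(0,3) (0,4) (1,3) (1,4) (2,3) (2,4)] -> total=7

Answer: #..##
...##
...##
.....
.....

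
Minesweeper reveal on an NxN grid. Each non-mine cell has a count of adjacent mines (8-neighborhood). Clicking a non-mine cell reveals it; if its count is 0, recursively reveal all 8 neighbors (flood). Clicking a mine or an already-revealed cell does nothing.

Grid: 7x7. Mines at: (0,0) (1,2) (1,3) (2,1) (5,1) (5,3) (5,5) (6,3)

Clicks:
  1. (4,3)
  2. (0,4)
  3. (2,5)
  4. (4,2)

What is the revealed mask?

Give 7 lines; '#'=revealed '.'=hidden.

Click 1 (4,3) count=1: revealed 1 new [(4,3)] -> total=1
Click 2 (0,4) count=1: revealed 1 new [(0,4)] -> total=2
Click 3 (2,5) count=0: revealed 19 new [(0,5) (0,6) (1,4) (1,5) (1,6) (2,2) (2,3) (2,4) (2,5) (2,6) (3,2) (3,3) (3,4) (3,5) (3,6) (4,2) (4,4) (4,5) (4,6)] -> total=21
Click 4 (4,2) count=2: revealed 0 new [(none)] -> total=21

Answer: ....###
....###
..#####
..#####
..#####
.......
.......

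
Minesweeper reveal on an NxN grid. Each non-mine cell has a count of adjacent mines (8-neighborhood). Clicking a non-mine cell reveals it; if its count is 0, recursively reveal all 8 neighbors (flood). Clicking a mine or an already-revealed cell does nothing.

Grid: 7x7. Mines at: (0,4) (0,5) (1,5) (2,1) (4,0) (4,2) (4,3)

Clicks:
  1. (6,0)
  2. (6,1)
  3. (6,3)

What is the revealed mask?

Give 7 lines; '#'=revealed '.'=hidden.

Click 1 (6,0) count=0: revealed 23 new [(2,4) (2,5) (2,6) (3,4) (3,5) (3,6) (4,4) (4,5) (4,6) (5,0) (5,1) (5,2) (5,3) (5,4) (5,5) (5,6) (6,0) (6,1) (6,2) (6,3) (6,4) (6,5) (6,6)] -> total=23
Click 2 (6,1) count=0: revealed 0 new [(none)] -> total=23
Click 3 (6,3) count=0: revealed 0 new [(none)] -> total=23

Answer: .......
.......
....###
....###
....###
#######
#######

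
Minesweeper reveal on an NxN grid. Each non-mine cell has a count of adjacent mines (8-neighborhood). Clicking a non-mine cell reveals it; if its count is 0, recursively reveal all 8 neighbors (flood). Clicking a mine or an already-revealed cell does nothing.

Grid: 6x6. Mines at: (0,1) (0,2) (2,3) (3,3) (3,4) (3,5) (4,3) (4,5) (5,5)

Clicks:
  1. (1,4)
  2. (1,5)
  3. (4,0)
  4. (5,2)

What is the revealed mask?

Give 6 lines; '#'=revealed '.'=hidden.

Answer: ...###
######
###.##
###...
###...
###...

Derivation:
Click 1 (1,4) count=1: revealed 1 new [(1,4)] -> total=1
Click 2 (1,5) count=0: revealed 7 new [(0,3) (0,4) (0,5) (1,3) (1,5) (2,4) (2,5)] -> total=8
Click 3 (4,0) count=0: revealed 15 new [(1,0) (1,1) (1,2) (2,0) (2,1) (2,2) (3,0) (3,1) (3,2) (4,0) (4,1) (4,2) (5,0) (5,1) (5,2)] -> total=23
Click 4 (5,2) count=1: revealed 0 new [(none)] -> total=23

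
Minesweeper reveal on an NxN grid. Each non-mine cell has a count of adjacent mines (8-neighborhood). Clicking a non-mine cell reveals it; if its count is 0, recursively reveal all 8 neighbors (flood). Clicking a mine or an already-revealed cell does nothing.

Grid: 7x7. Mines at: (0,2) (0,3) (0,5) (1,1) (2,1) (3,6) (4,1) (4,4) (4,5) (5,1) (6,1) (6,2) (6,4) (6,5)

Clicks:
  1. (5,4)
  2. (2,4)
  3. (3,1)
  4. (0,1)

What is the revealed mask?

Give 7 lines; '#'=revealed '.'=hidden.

Click 1 (5,4) count=4: revealed 1 new [(5,4)] -> total=1
Click 2 (2,4) count=0: revealed 12 new [(1,2) (1,3) (1,4) (1,5) (2,2) (2,3) (2,4) (2,5) (3,2) (3,3) (3,4) (3,5)] -> total=13
Click 3 (3,1) count=2: revealed 1 new [(3,1)] -> total=14
Click 4 (0,1) count=2: revealed 1 new [(0,1)] -> total=15

Answer: .#.....
..####.
..####.
.#####.
.......
....#..
.......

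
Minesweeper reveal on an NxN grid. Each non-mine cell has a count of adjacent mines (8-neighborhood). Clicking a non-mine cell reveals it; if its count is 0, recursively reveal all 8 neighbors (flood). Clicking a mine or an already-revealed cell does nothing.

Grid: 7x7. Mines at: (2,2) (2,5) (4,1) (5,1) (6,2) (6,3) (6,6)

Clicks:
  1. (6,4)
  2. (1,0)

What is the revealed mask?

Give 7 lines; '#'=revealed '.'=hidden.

Answer: #######
#######
##.....
##.....
.......
.......
....#..

Derivation:
Click 1 (6,4) count=1: revealed 1 new [(6,4)] -> total=1
Click 2 (1,0) count=0: revealed 18 new [(0,0) (0,1) (0,2) (0,3) (0,4) (0,5) (0,6) (1,0) (1,1) (1,2) (1,3) (1,4) (1,5) (1,6) (2,0) (2,1) (3,0) (3,1)] -> total=19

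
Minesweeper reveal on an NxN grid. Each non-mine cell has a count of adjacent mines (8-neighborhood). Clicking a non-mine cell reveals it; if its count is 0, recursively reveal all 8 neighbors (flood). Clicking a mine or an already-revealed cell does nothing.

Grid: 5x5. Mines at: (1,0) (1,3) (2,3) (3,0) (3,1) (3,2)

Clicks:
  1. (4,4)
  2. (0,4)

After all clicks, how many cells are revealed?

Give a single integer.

Click 1 (4,4) count=0: revealed 4 new [(3,3) (3,4) (4,3) (4,4)] -> total=4
Click 2 (0,4) count=1: revealed 1 new [(0,4)] -> total=5

Answer: 5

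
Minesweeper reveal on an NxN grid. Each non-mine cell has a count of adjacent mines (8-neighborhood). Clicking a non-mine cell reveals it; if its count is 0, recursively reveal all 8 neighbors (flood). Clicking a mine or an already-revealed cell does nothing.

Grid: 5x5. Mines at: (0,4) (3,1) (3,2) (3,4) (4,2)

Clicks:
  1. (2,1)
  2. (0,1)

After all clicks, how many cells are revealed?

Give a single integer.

Click 1 (2,1) count=2: revealed 1 new [(2,1)] -> total=1
Click 2 (0,1) count=0: revealed 11 new [(0,0) (0,1) (0,2) (0,3) (1,0) (1,1) (1,2) (1,3) (2,0) (2,2) (2,3)] -> total=12

Answer: 12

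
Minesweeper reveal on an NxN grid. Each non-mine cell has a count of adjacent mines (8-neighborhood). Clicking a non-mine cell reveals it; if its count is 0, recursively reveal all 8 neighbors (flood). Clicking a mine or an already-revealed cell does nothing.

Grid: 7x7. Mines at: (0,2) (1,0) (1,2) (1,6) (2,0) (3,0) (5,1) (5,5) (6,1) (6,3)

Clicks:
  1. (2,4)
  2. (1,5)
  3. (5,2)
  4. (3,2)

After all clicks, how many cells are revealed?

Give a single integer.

Click 1 (2,4) count=0: revealed 27 new [(0,3) (0,4) (0,5) (1,3) (1,4) (1,5) (2,1) (2,2) (2,3) (2,4) (2,5) (2,6) (3,1) (3,2) (3,3) (3,4) (3,5) (3,6) (4,1) (4,2) (4,3) (4,4) (4,5) (4,6) (5,2) (5,3) (5,4)] -> total=27
Click 2 (1,5) count=1: revealed 0 new [(none)] -> total=27
Click 3 (5,2) count=3: revealed 0 new [(none)] -> total=27
Click 4 (3,2) count=0: revealed 0 new [(none)] -> total=27

Answer: 27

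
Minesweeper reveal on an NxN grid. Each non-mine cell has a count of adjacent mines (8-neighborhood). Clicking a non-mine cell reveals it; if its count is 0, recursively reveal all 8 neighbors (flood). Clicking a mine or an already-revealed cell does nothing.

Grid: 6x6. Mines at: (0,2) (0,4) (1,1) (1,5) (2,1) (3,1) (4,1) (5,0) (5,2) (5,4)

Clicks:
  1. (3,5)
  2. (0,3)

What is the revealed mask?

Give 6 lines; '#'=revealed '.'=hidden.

Answer: ...#..
..###.
..####
..####
..####
......

Derivation:
Click 1 (3,5) count=0: revealed 15 new [(1,2) (1,3) (1,4) (2,2) (2,3) (2,4) (2,5) (3,2) (3,3) (3,4) (3,5) (4,2) (4,3) (4,4) (4,5)] -> total=15
Click 2 (0,3) count=2: revealed 1 new [(0,3)] -> total=16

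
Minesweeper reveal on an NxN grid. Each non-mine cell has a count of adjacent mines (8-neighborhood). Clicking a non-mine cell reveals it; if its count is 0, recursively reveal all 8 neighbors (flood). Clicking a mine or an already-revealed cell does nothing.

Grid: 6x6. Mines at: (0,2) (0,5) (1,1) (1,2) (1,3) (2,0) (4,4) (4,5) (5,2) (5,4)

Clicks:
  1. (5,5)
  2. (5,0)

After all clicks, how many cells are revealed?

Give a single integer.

Answer: 7

Derivation:
Click 1 (5,5) count=3: revealed 1 new [(5,5)] -> total=1
Click 2 (5,0) count=0: revealed 6 new [(3,0) (3,1) (4,0) (4,1) (5,0) (5,1)] -> total=7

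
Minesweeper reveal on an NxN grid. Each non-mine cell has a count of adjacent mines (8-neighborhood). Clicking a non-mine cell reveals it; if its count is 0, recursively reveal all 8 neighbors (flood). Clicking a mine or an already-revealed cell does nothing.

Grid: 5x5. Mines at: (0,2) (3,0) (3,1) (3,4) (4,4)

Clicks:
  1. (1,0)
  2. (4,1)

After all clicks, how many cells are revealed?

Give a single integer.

Answer: 7

Derivation:
Click 1 (1,0) count=0: revealed 6 new [(0,0) (0,1) (1,0) (1,1) (2,0) (2,1)] -> total=6
Click 2 (4,1) count=2: revealed 1 new [(4,1)] -> total=7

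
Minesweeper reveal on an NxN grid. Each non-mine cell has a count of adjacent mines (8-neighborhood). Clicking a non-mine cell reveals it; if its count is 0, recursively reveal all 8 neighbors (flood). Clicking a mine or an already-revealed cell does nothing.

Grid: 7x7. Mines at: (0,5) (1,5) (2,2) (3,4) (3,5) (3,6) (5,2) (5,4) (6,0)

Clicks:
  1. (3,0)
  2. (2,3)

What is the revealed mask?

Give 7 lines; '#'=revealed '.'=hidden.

Answer: #####..
#####..
##.#...
##.....
##.....
##.....
.......

Derivation:
Click 1 (3,0) count=0: revealed 18 new [(0,0) (0,1) (0,2) (0,3) (0,4) (1,0) (1,1) (1,2) (1,3) (1,4) (2,0) (2,1) (3,0) (3,1) (4,0) (4,1) (5,0) (5,1)] -> total=18
Click 2 (2,3) count=2: revealed 1 new [(2,3)] -> total=19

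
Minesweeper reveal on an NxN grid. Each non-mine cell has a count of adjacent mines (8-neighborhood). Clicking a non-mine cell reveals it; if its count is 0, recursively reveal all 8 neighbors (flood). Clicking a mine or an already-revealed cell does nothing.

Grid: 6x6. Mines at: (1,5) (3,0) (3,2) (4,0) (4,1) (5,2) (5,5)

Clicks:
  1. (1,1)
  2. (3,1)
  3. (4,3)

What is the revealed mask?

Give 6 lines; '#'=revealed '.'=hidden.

Answer: #####.
#####.
#####.
.#....
...#..
......

Derivation:
Click 1 (1,1) count=0: revealed 15 new [(0,0) (0,1) (0,2) (0,3) (0,4) (1,0) (1,1) (1,2) (1,3) (1,4) (2,0) (2,1) (2,2) (2,3) (2,4)] -> total=15
Click 2 (3,1) count=4: revealed 1 new [(3,1)] -> total=16
Click 3 (4,3) count=2: revealed 1 new [(4,3)] -> total=17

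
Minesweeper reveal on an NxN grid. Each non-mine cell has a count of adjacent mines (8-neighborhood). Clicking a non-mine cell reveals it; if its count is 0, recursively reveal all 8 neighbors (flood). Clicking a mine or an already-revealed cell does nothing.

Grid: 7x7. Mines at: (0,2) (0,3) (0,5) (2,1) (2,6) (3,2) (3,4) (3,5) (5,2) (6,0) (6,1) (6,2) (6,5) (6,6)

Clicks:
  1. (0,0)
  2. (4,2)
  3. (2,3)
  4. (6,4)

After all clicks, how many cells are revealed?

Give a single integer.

Click 1 (0,0) count=0: revealed 4 new [(0,0) (0,1) (1,0) (1,1)] -> total=4
Click 2 (4,2) count=2: revealed 1 new [(4,2)] -> total=5
Click 3 (2,3) count=2: revealed 1 new [(2,3)] -> total=6
Click 4 (6,4) count=1: revealed 1 new [(6,4)] -> total=7

Answer: 7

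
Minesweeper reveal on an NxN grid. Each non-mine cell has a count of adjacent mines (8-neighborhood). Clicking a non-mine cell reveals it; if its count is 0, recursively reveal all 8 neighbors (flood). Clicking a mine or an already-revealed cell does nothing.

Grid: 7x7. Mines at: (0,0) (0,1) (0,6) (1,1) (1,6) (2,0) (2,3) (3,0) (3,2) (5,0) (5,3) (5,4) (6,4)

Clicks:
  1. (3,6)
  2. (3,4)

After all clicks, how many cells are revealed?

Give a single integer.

Click 1 (3,6) count=0: revealed 13 new [(2,4) (2,5) (2,6) (3,4) (3,5) (3,6) (4,4) (4,5) (4,6) (5,5) (5,6) (6,5) (6,6)] -> total=13
Click 2 (3,4) count=1: revealed 0 new [(none)] -> total=13

Answer: 13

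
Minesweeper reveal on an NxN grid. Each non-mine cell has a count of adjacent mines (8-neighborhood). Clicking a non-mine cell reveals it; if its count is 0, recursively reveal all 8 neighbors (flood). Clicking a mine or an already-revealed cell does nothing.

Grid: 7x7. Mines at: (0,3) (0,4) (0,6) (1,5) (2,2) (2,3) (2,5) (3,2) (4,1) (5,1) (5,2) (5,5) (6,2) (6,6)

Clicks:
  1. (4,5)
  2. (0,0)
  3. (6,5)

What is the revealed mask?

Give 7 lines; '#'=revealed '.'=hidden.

Answer: ###....
###....
##.....
##.....
.....#.
.......
.....#.

Derivation:
Click 1 (4,5) count=1: revealed 1 new [(4,5)] -> total=1
Click 2 (0,0) count=0: revealed 10 new [(0,0) (0,1) (0,2) (1,0) (1,1) (1,2) (2,0) (2,1) (3,0) (3,1)] -> total=11
Click 3 (6,5) count=2: revealed 1 new [(6,5)] -> total=12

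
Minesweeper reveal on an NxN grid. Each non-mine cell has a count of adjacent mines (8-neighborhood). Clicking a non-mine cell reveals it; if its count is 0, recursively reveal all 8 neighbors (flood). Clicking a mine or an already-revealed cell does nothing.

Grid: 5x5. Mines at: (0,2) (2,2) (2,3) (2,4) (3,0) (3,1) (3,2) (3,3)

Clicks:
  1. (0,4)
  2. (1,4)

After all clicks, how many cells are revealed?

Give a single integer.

Click 1 (0,4) count=0: revealed 4 new [(0,3) (0,4) (1,3) (1,4)] -> total=4
Click 2 (1,4) count=2: revealed 0 new [(none)] -> total=4

Answer: 4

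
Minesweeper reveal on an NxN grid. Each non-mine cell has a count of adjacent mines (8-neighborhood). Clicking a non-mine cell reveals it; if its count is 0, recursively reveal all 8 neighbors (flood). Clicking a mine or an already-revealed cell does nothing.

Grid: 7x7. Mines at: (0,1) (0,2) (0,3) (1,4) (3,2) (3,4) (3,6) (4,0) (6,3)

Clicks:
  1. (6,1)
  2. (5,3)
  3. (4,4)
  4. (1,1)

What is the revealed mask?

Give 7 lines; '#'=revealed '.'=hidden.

Click 1 (6,1) count=0: revealed 6 new [(5,0) (5,1) (5,2) (6,0) (6,1) (6,2)] -> total=6
Click 2 (5,3) count=1: revealed 1 new [(5,3)] -> total=7
Click 3 (4,4) count=1: revealed 1 new [(4,4)] -> total=8
Click 4 (1,1) count=2: revealed 1 new [(1,1)] -> total=9

Answer: .......
.#.....
.......
.......
....#..
####...
###....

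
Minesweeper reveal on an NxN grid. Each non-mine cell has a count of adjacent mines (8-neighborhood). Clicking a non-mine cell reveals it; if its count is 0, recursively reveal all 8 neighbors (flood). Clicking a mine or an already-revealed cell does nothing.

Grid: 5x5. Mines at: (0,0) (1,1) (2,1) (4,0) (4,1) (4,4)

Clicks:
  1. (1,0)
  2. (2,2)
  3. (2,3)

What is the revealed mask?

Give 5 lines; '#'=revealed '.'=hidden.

Click 1 (1,0) count=3: revealed 1 new [(1,0)] -> total=1
Click 2 (2,2) count=2: revealed 1 new [(2,2)] -> total=2
Click 3 (2,3) count=0: revealed 11 new [(0,2) (0,3) (0,4) (1,2) (1,3) (1,4) (2,3) (2,4) (3,2) (3,3) (3,4)] -> total=13

Answer: ..###
#.###
..###
..###
.....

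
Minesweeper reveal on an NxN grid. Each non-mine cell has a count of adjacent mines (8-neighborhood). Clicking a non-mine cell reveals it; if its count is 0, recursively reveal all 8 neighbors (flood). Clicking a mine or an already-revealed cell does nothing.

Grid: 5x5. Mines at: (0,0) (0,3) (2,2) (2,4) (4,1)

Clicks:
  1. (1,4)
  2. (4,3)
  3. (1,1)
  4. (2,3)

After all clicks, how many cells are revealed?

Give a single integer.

Click 1 (1,4) count=2: revealed 1 new [(1,4)] -> total=1
Click 2 (4,3) count=0: revealed 6 new [(3,2) (3,3) (3,4) (4,2) (4,3) (4,4)] -> total=7
Click 3 (1,1) count=2: revealed 1 new [(1,1)] -> total=8
Click 4 (2,3) count=2: revealed 1 new [(2,3)] -> total=9

Answer: 9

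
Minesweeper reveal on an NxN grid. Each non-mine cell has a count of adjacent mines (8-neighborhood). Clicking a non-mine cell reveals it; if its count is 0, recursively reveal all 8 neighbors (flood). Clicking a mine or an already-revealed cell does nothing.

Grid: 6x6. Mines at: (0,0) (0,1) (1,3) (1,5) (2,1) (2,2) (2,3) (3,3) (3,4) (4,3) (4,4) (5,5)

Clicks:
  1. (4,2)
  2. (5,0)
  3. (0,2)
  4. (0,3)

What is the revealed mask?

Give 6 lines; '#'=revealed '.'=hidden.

Click 1 (4,2) count=2: revealed 1 new [(4,2)] -> total=1
Click 2 (5,0) count=0: revealed 8 new [(3,0) (3,1) (3,2) (4,0) (4,1) (5,0) (5,1) (5,2)] -> total=9
Click 3 (0,2) count=2: revealed 1 new [(0,2)] -> total=10
Click 4 (0,3) count=1: revealed 1 new [(0,3)] -> total=11

Answer: ..##..
......
......
###...
###...
###...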